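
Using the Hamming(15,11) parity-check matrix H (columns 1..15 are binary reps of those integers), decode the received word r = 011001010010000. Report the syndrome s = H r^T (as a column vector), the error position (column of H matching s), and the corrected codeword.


s = (0, 1, 0, 0)^T, error position = 4, corrected codeword c = 011101010010000

Compute s = H r^T mod 2 one row at a time:
  s_1 = 1 + 0 + 0 + 1 + 0 + 0 + 0 + 0 = 2 ≡ 0 (mod 2).
  s_2 = 0 + 0 + 1 + 0 + 0 + 0 + 0 + 0 = 1 ≡ 1 (mod 2).
  s_3 = 1 + 1 + 1 + 0 + 0 + 1 + 0 + 0 = 4 ≡ 0 (mod 2).
  s_4 = 0 + 1 + 0 + 0 + 0 + 1 + 0 + 0 = 2 ≡ 0 (mod 2).
s = (0, 1, 0, 0)^T — this equals column 4 of H (binary 0100), so error is at position 4.
Correct: flip bit 4 of r = 011001010010000 to get c = 011101010010000.


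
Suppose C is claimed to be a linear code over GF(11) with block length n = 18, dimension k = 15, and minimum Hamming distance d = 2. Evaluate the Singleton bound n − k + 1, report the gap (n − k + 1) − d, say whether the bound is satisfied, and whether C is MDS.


Singleton RHS = n − k + 1 = 4, slack = 2, bound satisfied, not MDS.

Singleton bound: d ≤ n − k + 1.
Here n = 18, k = 15, so n − k + 1 = 4.
Given d = 2, check d ≤ 4: YES.
Slack = (n − k + 1) − d = 2.
The code is NOT MDS (slack = 2 > 0).
Description: the claimed parameters are [18, 15, 2]_11; such a code would be non-MDS.


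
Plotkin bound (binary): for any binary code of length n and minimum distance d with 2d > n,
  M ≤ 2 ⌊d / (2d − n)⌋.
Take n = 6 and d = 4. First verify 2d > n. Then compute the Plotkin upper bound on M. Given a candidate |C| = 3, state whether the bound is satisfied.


Plotkin bound M ≤ 4; given |C| = 3 ≤ bound (satisfied).

Check applicability: 2d = 8, n = 6.
2d − n = 2 > 0, so Plotkin applies.
Compute d/(2d−n) = 4/2 ≈ 2.0000.
⌊d/(2d−n)⌋ = 2.
Plotkin bound: M ≤ 2·2 = 4.
Given |C| = 3, check: satisfied.
This |C| is below the Plotkin bound.


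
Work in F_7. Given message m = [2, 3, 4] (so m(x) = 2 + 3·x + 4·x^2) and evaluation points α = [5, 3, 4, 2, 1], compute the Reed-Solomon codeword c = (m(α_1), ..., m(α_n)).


c = [5, 5, 1, 3, 2]

Message polynomial: m(x) = 2 + 3·x + 4·x^2 (mod 7).
For each evaluation point α_i, compute m(α_i) mod 7:
  α_1 = 5: Horner steps 4 → 2 → 5, so m(5) = 5.
  α_2 = 3: Horner steps 4 → 1 → 5, so m(3) = 5.
  α_3 = 4: Horner steps 4 → 5 → 1, so m(4) = 1.
  α_4 = 2: Horner steps 4 → 4 → 3, so m(2) = 3.
  α_5 = 1: Horner steps 4 → 0 → 2, so m(1) = 2.
Codeword c = [5, 5, 1, 3, 2] ∈ F_7^5.


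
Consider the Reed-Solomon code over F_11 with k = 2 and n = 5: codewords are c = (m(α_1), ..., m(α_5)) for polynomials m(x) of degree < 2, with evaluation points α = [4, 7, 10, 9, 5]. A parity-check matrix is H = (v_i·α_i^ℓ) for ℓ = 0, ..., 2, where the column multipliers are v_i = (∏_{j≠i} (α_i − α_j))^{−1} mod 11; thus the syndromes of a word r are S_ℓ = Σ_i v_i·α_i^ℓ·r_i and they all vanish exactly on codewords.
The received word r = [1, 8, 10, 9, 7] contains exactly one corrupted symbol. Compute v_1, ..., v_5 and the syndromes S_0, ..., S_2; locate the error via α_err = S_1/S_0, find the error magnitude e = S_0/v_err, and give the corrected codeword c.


S = (3, 8, 3), error at position 3, error magnitude e = 6, c = [1, 8, 4, 9, 7].

Step 1: column multipliers v_i = (∏_{j≠i}(α_i − α_j))^{−1} mod 11.
  i = 1 (α = 4): (4−7)(4−10)(4−9)(4−5) = (−3)·(−6)·(−5)·(−1) = 90 ≡ 2, so v_1 = 2^{−1} = 6 (mod 11).
  i = 2 (α = 7): (7−4)(7−10)(7−9)(7−5) = 3·(−3)·(−2)·2 = 36 ≡ 3, so v_2 = 3^{−1} = 4 (mod 11).
  i = 3 (α = 10): (10−4)(10−7)(10−9)(10−5) = 6·3·1·5 = 90 ≡ 2, so v_3 = 2^{−1} = 6 (mod 11).
  i = 4 (α = 9): (9−4)(9−7)(9−10)(9−5) = 5·2·(−1)·4 = −40 ≡ 4, so v_4 = 4^{−1} = 3 (mod 11).
  i = 5 (α = 5): (5−4)(5−7)(5−10)(5−9) = 1·(−2)·(−5)·(−4) = −40 ≡ 4, so v_5 = 4^{−1} = 3 (mod 11).
  v = [6, 4, 6, 3, 3].
Step 2: syndromes of r = [1, 8, 10, 9, 7] (all sums mod 11).
  S_0 = Σ v_i r_i = 6·1 + 4·8 + 6·10 + 3·9 + 3·7 = 146 ≡ 3.
  S_1 = Σ v_i α_i r_i = 6·4·1 + 4·7·8 + 6·10·10 + 3·9·9 + 3·5·7 = 1196 ≡ 8.
  α_i^2 mod 11 = [5, 5, 1, 4, 3].
  S_2 = Σ v_i α_i^2 r_i = 6·5·1 + 4·5·8 + 6·1·10 + 3·4·9 + 3·3·7 = 421 ≡ 3.
  S = (3, 8, 3) ≠ 0, so r is not a codeword (an error is present).
Step 3: locate the error. For a single error e at position i, S_ℓ = v_i·e·α_i^ℓ, so α_err = S_1/S_0.
  S_0^{−1} = 3^{−1} = 4 (mod 11), so α_err = 8·4 = 32 ≡ 10 = α_3. Error position i = 3.
  Consistency check: S_2/S_1 = 3·7 = 21 ≡ 10 = α_err ✓ (single-error assumption holds).
Step 4: error magnitude e = S_0/v_3 = S_0·∏_{j≠3}(α_3 − α_j) = 3·2 = 6 ≡ 6 (mod 11).
Step 5: correct position 3: c_3 = r_3 − e = 10 − 6 ≡ 4 (mod 11). Hence c = [1, 8, 4, 9, 7].
  Check: interpolating c through the α_i gives m(x) = 10 + 6·x (degree < 2) with m(α_i) = c_i for every i, so c is indeed a codeword.


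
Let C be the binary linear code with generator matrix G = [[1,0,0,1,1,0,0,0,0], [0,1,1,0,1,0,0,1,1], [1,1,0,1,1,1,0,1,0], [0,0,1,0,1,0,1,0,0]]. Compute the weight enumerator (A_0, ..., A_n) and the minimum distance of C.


Weight distribution: A_0 = 1, A_3 = 4, A_4 = 3, A_5 = 2, A_6 = 4, A_7 = 2. Minimum distance d = 3.

Enumerate all 2^4 = 16 messages m ∈ F_2^4.
For each, compute codeword c = mG in F_2^9, then tally its weight.
  m = 0000 → c = 000000000, weight = 0.
  m = 1000 → c = 100110000, weight = 3.
  m = 0100 → c = 011010011, weight = 5.
  m = 1100 → c = 111100011, weight = 6.
  m = 0010 → c = 110111010, weight = 6.
  m = 1010 → c = 010001010, weight = 3.
  m = 0110 → c = 101101001, weight = 5.
  m = 1110 → c = 001011001, weight = 4.
  m = 0001 → c = 001010100, weight = 3.
  m = 1001 → c = 101100100, weight = 4.
  m = 0101 → c = 010000111, weight = 4.
  m = 1101 → c = 110110111, weight = 7.
  m = 0011 → c = 111101110, weight = 7.
  m = 1011 → c = 011011110, weight = 6.
  m = 0111 → c = 100111101, weight = 6.
  m = 1111 → c = 000001101, weight = 3.
Tally weights:
  weight 0: 1 codewords.
  weight 3: 4 codewords.
  weight 4: 3 codewords.
  weight 5: 2 codewords.
  weight 6: 4 codewords.
  weight 7: 2 codewords.
Minimum distance d = smallest w > 0 with A_w > 0 = 3.
Sanity: Σ A_w = 16 = 2^4 = 16 ✓.


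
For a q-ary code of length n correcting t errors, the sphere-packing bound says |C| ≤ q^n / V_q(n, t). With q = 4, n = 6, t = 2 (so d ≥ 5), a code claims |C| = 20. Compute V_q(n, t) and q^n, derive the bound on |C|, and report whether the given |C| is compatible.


V_q(n, t) = 154, q^n = 4096, Hamming bound = 26, |C| = 20 ≤ bound (satisfied).

Step 1: Compute V_q(n, t) = Σ_{j=0}^2 C(n, j) (q−1)^j.
  j = 0: C(6,0)·(3)^0 = 1·1 = 1.
  j = 1: C(6,1)·(3)^1 = 6·3 = 18.
  j = 2: C(6,2)·(3)^2 = 15·9 = 135.
  V_q(n, t) = 1 + 18 + 135 = 154.
Step 2: q^n = 4^6 = 4096.
Step 3: Hamming bound ⌊q^n / V_q(n,t)⌋ = ⌊4096/154⌋ = 26.
Step 4: Compare |C| = 20 to 26: satisfied.
The claimed |C| lies below the Hamming bound.


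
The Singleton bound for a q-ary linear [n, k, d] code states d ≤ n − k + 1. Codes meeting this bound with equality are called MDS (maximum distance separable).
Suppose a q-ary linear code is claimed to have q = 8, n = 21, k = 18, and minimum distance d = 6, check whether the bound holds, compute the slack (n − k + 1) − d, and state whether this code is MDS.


Singleton RHS = n − k + 1 = 4, slack = -2, bound violated (no such code; not MDS).

Singleton bound: d ≤ n − k + 1.
Here n = 21, k = 18, so n − k + 1 = 4.
Given d = 6, check d ≤ 4: NO.
Slack = (n − k + 1) − d = -2.
The slack is negative: d = 6 exceeds n − k + 1 = 4 by 2, so the Singleton bound is violated and no linear [21, 18, 6]_8 code can exist. In particular it is not MDS (MDS requires d = n − k + 1 exactly).
Description: the claimed parameters are [21, 18, 6]_8; such a code would be impossible (violates the Singleton bound).


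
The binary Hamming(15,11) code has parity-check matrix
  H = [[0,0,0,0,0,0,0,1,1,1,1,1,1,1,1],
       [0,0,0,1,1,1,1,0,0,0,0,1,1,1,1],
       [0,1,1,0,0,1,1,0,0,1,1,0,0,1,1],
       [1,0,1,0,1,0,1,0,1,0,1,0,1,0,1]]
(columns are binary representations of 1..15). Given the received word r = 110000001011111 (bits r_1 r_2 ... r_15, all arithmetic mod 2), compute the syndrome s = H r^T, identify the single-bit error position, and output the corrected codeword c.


s = (0, 0, 0, 1)^T, error position = 1, corrected codeword c = 010000001011111

Compute s = H r^T mod 2 one row at a time:
  s_1 = 0 + 1 + 0 + 1 + 1 + 1 + 1 + 1 = 6 ≡ 0 (mod 2).
  s_2 = 0 + 0 + 0 + 0 + 1 + 1 + 1 + 1 = 4 ≡ 0 (mod 2).
  s_3 = 1 + 0 + 0 + 0 + 0 + 1 + 1 + 1 = 4 ≡ 0 (mod 2).
  s_4 = 1 + 0 + 0 + 0 + 1 + 1 + 1 + 1 = 5 ≡ 1 (mod 2).
s = (0, 0, 0, 1)^T — this equals column 1 of H (binary 0001), so error is at position 1.
Correct: flip bit 1 of r = 110000001011111 to get c = 010000001011111.


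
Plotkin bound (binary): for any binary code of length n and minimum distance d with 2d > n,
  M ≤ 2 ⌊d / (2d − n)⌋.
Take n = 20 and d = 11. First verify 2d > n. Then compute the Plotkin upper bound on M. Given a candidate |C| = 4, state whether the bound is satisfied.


Plotkin bound M ≤ 10; given |C| = 4 ≤ bound (satisfied).

Check applicability: 2d = 22, n = 20.
2d − n = 2 > 0, so Plotkin applies.
Compute d/(2d−n) = 11/2 ≈ 5.5000.
⌊d/(2d−n)⌋ = 5.
Plotkin bound: M ≤ 2·5 = 10.
Given |C| = 4, check: satisfied.
This |C| is below the Plotkin bound.


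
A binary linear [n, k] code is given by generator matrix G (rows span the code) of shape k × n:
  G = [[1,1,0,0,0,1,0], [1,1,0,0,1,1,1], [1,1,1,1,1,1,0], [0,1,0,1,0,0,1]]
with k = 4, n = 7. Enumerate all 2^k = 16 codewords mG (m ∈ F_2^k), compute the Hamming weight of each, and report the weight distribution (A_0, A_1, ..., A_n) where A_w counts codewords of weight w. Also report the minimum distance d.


Weight distribution: A_0 = 1, A_2 = 2, A_3 = 6, A_4 = 3, A_5 = 2, A_6 = 2. Minimum distance d = 2.

Enumerate all 2^4 = 16 messages m ∈ F_2^4.
For each, compute codeword c = mG in F_2^7, then tally its weight.
  m = 0000 → c = 0000000, weight = 0.
  m = 1000 → c = 1100010, weight = 3.
  m = 0100 → c = 1100111, weight = 5.
  m = 1100 → c = 0000101, weight = 2.
  m = 0010 → c = 1111110, weight = 6.
  m = 1010 → c = 0011100, weight = 3.
  m = 0110 → c = 0011001, weight = 3.
  m = 1110 → c = 1111011, weight = 6.
  m = 0001 → c = 0101001, weight = 3.
  m = 1001 → c = 1001011, weight = 4.
  m = 0101 → c = 1001110, weight = 4.
  m = 1101 → c = 0101100, weight = 3.
  m = 0011 → c = 1010111, weight = 5.
  m = 1011 → c = 0110101, weight = 4.
  m = 0111 → c = 0110000, weight = 2.
  m = 1111 → c = 1010010, weight = 3.
Tally weights:
  weight 0: 1 codewords.
  weight 2: 2 codewords.
  weight 3: 6 codewords.
  weight 4: 3 codewords.
  weight 5: 2 codewords.
  weight 6: 2 codewords.
Minimum distance d = smallest w > 0 with A_w > 0 = 2.
Sanity: Σ A_w = 16 = 2^4 = 16 ✓.


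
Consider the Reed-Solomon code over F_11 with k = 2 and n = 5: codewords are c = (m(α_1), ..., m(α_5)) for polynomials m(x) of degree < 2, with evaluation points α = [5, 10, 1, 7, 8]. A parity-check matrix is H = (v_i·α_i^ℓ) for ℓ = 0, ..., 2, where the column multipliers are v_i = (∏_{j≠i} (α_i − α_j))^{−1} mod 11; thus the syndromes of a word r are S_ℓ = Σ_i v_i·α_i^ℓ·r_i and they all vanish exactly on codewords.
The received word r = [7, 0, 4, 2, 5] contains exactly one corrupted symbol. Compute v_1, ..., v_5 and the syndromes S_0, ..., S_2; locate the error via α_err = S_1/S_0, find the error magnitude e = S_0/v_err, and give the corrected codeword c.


S = (4, 4, 4), error at position 3, error magnitude e = 9, c = [7, 0, 6, 2, 5].

Step 1: column multipliers v_i = (∏_{j≠i}(α_i − α_j))^{−1} mod 11.
  i = 1 (α = 5): (5−10)(5−1)(5−7)(5−8) = (−5)·4·(−2)·(−3) = −120 ≡ 1, so v_1 = 1^{−1} = 1 (mod 11).
  i = 2 (α = 10): (10−5)(10−1)(10−7)(10−8) = 5·9·3·2 = 270 ≡ 6, so v_2 = 6^{−1} = 2 (mod 11).
  i = 3 (α = 1): (1−5)(1−10)(1−7)(1−8) = (−4)·(−9)·(−6)·(−7) = 1512 ≡ 5, so v_3 = 5^{−1} = 9 (mod 11).
  i = 4 (α = 7): (7−5)(7−10)(7−1)(7−8) = 2·(−3)·6·(−1) = 36 ≡ 3, so v_4 = 3^{−1} = 4 (mod 11).
  i = 5 (α = 8): (8−5)(8−10)(8−1)(8−7) = 3·(−2)·7·1 = −42 ≡ 2, so v_5 = 2^{−1} = 6 (mod 11).
  v = [1, 2, 9, 4, 6].
Step 2: syndromes of r = [7, 0, 4, 2, 5] (all sums mod 11).
  S_0 = Σ v_i r_i = 1·7 + 2·0 + 9·4 + 4·2 + 6·5 = 81 ≡ 4.
  S_1 = Σ v_i α_i r_i = 1·5·7 + 2·10·0 + 9·1·4 + 4·7·2 + 6·8·5 = 367 ≡ 4.
  α_i^2 mod 11 = [3, 1, 1, 5, 9].
  S_2 = Σ v_i α_i^2 r_i = 1·3·7 + 2·1·0 + 9·1·4 + 4·5·2 + 6·9·5 = 367 ≡ 4.
  S = (4, 4, 4) ≠ 0, so r is not a codeword (an error is present).
Step 3: locate the error. For a single error e at position i, S_ℓ = v_i·e·α_i^ℓ, so α_err = S_1/S_0.
  S_0^{−1} = 4^{−1} = 3 (mod 11), so α_err = 4·3 = 12 ≡ 1 = α_3. Error position i = 3.
  Consistency check: S_2/S_1 = 4·3 = 12 ≡ 1 = α_err ✓ (single-error assumption holds).
Step 4: error magnitude e = S_0/v_3 = S_0·∏_{j≠3}(α_3 − α_j) = 4·5 = 20 ≡ 9 (mod 11).
Step 5: correct position 3: c_3 = r_3 − e = 4 − 9 ≡ 6 (mod 11). Hence c = [7, 0, 6, 2, 5].
  Check: interpolating c through the α_i gives m(x) = 3 + 3·x (degree < 2) with m(α_i) = c_i for every i, so c is indeed a codeword.


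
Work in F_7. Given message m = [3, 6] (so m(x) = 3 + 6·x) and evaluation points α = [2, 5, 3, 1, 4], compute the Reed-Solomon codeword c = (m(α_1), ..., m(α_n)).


c = [1, 5, 0, 2, 6]

Message polynomial: m(x) = 3 + 6·x (mod 7).
For each evaluation point α_i, compute m(α_i) mod 7:
  α_1 = 2: Horner steps 6 → 1, so m(2) = 1.
  α_2 = 5: Horner steps 6 → 5, so m(5) = 5.
  α_3 = 3: Horner steps 6 → 0, so m(3) = 0.
  α_4 = 1: Horner steps 6 → 2, so m(1) = 2.
  α_5 = 4: Horner steps 6 → 6, so m(4) = 6.
Codeword c = [1, 5, 0, 2, 6] ∈ F_7^5.


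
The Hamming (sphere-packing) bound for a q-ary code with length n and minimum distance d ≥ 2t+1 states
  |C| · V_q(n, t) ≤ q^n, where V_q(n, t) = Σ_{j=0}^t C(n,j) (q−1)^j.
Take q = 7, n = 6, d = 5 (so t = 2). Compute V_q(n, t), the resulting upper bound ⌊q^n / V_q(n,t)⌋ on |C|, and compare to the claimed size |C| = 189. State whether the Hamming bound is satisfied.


V_q(n, t) = 577, q^n = 117649, Hamming bound = 203, |C| = 189 ≤ bound (satisfied).

Step 1: Compute V_q(n, t) = Σ_{j=0}^2 C(n, j) (q−1)^j.
  j = 0: C(6,0)·(6)^0 = 1·1 = 1.
  j = 1: C(6,1)·(6)^1 = 6·6 = 36.
  j = 2: C(6,2)·(6)^2 = 15·36 = 540.
  V_q(n, t) = 1 + 36 + 540 = 577.
Step 2: q^n = 7^6 = 117649.
Step 3: Hamming bound ⌊q^n / V_q(n,t)⌋ = ⌊117649/577⌋ = 203.
Step 4: Compare |C| = 189 to 203: satisfied.
The claimed |C| lies below the Hamming bound.


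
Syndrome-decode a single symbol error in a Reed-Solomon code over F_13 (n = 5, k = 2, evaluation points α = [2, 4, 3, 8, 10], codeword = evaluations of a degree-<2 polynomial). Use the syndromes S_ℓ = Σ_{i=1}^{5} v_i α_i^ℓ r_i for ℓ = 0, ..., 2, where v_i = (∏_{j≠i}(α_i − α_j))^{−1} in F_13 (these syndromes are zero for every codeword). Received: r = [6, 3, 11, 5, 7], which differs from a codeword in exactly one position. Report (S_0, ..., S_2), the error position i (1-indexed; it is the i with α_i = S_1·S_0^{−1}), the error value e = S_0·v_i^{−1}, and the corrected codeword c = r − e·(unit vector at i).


S = (3, 11, 10), error at position 4, error magnitude e = 8, c = [6, 3, 11, 10, 7].

Step 1: column multipliers v_i = (∏_{j≠i}(α_i − α_j))^{−1} mod 13.
  i = 1 (α = 2): (2−4)(2−3)(2−8)(2−10) = (−2)·(−1)·(−6)·(−8) = 96 ≡ 5, so v_1 = 5^{−1} = 8 (mod 13).
  i = 2 (α = 4): (4−2)(4−3)(4−8)(4−10) = 2·1·(−4)·(−6) = 48 ≡ 9, so v_2 = 9^{−1} = 3 (mod 13).
  i = 3 (α = 3): (3−2)(3−4)(3−8)(3−10) = 1·(−1)·(−5)·(−7) = −35 ≡ 4, so v_3 = 4^{−1} = 10 (mod 13).
  i = 4 (α = 8): (8−2)(8−4)(8−3)(8−10) = 6·4·5·(−2) = −240 ≡ 7, so v_4 = 7^{−1} = 2 (mod 13).
  i = 5 (α = 10): (10−2)(10−4)(10−3)(10−8) = 8·6·7·2 = 672 ≡ 9, so v_5 = 9^{−1} = 3 (mod 13).
  v = [8, 3, 10, 2, 3].
Step 2: syndromes of r = [6, 3, 11, 5, 7] (all sums mod 13).
  S_0 = Σ v_i r_i = 8·6 + 3·3 + 10·11 + 2·5 + 3·7 = 198 ≡ 3.
  S_1 = Σ v_i α_i r_i = 8·2·6 + 3·4·3 + 10·3·11 + 2·8·5 + 3·10·7 = 752 ≡ 11.
  α_i^2 mod 13 = [4, 3, 9, 12, 9].
  S_2 = Σ v_i α_i^2 r_i = 8·4·6 + 3·3·3 + 10·9·11 + 2·12·5 + 3·9·7 = 1518 ≡ 10.
  S = (3, 11, 10) ≠ 0, so r is not a codeword (an error is present).
Step 3: locate the error. For a single error e at position i, S_ℓ = v_i·e·α_i^ℓ, so α_err = S_1/S_0.
  S_0^{−1} = 3^{−1} = 9 (mod 13), so α_err = 11·9 = 99 ≡ 8 = α_4. Error position i = 4.
  Consistency check: S_2/S_1 = 10·6 = 60 ≡ 8 = α_err ✓ (single-error assumption holds).
Step 4: error magnitude e = S_0/v_4 = S_0·∏_{j≠4}(α_4 − α_j) = 3·7 = 21 ≡ 8 (mod 13).
Step 5: correct position 4: c_4 = r_4 − e = 5 − 8 ≡ 10 (mod 13). Hence c = [6, 3, 11, 10, 7].
  Check: interpolating c through the α_i gives m(x) = 9 + 5·x (degree < 2) with m(α_i) = c_i for every i, so c is indeed a codeword.


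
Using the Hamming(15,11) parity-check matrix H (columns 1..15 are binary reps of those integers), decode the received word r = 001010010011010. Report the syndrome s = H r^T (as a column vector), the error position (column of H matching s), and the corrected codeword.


s = (0, 1, 1, 1)^T, error position = 7, corrected codeword c = 001010110011010

Compute s = H r^T mod 2 one row at a time:
  s_1 = 1 + 0 + 0 + 1 + 1 + 0 + 1 + 0 = 4 ≡ 0 (mod 2).
  s_2 = 0 + 1 + 0 + 0 + 1 + 0 + 1 + 0 = 3 ≡ 1 (mod 2).
  s_3 = 0 + 1 + 0 + 0 + 0 + 1 + 1 + 0 = 3 ≡ 1 (mod 2).
  s_4 = 0 + 1 + 1 + 0 + 0 + 1 + 0 + 0 = 3 ≡ 1 (mod 2).
s = (0, 1, 1, 1)^T — this equals column 7 of H (binary 0111), so error is at position 7.
Correct: flip bit 7 of r = 001010010011010 to get c = 001010110011010.


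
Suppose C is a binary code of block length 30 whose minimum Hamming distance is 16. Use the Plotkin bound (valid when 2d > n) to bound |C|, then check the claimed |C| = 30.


Plotkin bound M ≤ 16; given |C| = 30 > bound (violated).

Check applicability: 2d = 32, n = 30.
2d − n = 2 > 0, so Plotkin applies.
Compute d/(2d−n) = 16/2 ≈ 8.0000.
⌊d/(2d−n)⌋ = 8.
Plotkin bound: M ≤ 2·8 = 16.
Given |C| = 30, check: VIOLATED.
This |C| is above the Plotkin bound, so no binary code with n = 30, d = 16 and 30 codewords exists.


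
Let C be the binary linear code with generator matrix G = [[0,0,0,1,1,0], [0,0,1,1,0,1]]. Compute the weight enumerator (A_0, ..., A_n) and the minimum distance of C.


Weight distribution: A_0 = 1, A_2 = 1, A_3 = 2. Minimum distance d = 2.

Enumerate all 2^2 = 4 messages m ∈ F_2^2.
For each, compute codeword c = mG in F_2^6, then tally its weight.
  m = 00 → c = 000000, weight = 0.
  m = 10 → c = 000110, weight = 2.
  m = 01 → c = 001101, weight = 3.
  m = 11 → c = 001011, weight = 3.
Tally weights:
  weight 0: 1 codewords.
  weight 2: 1 codewords.
  weight 3: 2 codewords.
Minimum distance d = smallest w > 0 with A_w > 0 = 2.
Sanity: Σ A_w = 4 = 2^2 = 4 ✓.


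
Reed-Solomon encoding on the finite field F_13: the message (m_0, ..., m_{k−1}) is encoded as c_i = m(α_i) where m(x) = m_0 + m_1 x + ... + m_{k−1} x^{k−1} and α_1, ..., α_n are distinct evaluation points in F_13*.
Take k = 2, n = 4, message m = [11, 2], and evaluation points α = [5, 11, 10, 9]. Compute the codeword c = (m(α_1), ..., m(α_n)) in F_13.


c = [8, 7, 5, 3]

Message polynomial: m(x) = 11 + 2·x (mod 13).
For each evaluation point α_i, compute m(α_i) mod 13:
  α_1 = 5: Horner steps 2 → 8, so m(5) = 8.
  α_2 = 11: Horner steps 2 → 7, so m(11) = 7.
  α_3 = 10: Horner steps 2 → 5, so m(10) = 5.
  α_4 = 9: Horner steps 2 → 3, so m(9) = 3.
Codeword c = [8, 7, 5, 3] ∈ F_13^4.


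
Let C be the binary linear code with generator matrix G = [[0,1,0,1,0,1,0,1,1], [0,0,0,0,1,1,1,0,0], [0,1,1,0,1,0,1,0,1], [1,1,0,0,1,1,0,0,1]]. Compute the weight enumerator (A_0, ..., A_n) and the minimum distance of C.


Weight distribution: A_0 = 1, A_3 = 3, A_4 = 4, A_5 = 4, A_6 = 2, A_7 = 1, A_8 = 1. Minimum distance d = 3.

Enumerate all 2^4 = 16 messages m ∈ F_2^4.
For each, compute codeword c = mG in F_2^9, then tally its weight.
  m = 0000 → c = 000000000, weight = 0.
  m = 1000 → c = 010101011, weight = 5.
  m = 0100 → c = 000011100, weight = 3.
  m = 1100 → c = 010110111, weight = 6.
  m = 0010 → c = 011010101, weight = 5.
  m = 1010 → c = 001111110, weight = 6.
  m = 0110 → c = 011001001, weight = 4.
  m = 1110 → c = 001100010, weight = 3.
  m = 0001 → c = 110011001, weight = 5.
  m = 1001 → c = 100110010, weight = 4.
  m = 0101 → c = 110000101, weight = 4.
  m = 1101 → c = 100101110, weight = 5.
  m = 0011 → c = 101001100, weight = 4.
  m = 1011 → c = 111100111, weight = 7.
  m = 0111 → c = 101010000, weight = 3.
  m = 1111 → c = 111111011, weight = 8.
Tally weights:
  weight 0: 1 codewords.
  weight 3: 3 codewords.
  weight 4: 4 codewords.
  weight 5: 4 codewords.
  weight 6: 2 codewords.
  weight 7: 1 codewords.
  weight 8: 1 codewords.
Minimum distance d = smallest w > 0 with A_w > 0 = 3.
Sanity: Σ A_w = 16 = 2^4 = 16 ✓.


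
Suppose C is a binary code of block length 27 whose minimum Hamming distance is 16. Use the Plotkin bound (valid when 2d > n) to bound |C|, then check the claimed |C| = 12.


Plotkin bound M ≤ 6; given |C| = 12 > bound (violated).

Check applicability: 2d = 32, n = 27.
2d − n = 5 > 0, so Plotkin applies.
Compute d/(2d−n) = 16/5 ≈ 3.2000.
⌊d/(2d−n)⌋ = 3.
Plotkin bound: M ≤ 2·3 = 6.
Given |C| = 12, check: VIOLATED.
This |C| is above the Plotkin bound, so no binary code with n = 27, d = 16 and 12 codewords exists.


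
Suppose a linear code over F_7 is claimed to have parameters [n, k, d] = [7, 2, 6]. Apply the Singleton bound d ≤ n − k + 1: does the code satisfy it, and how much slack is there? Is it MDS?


Singleton RHS = n − k + 1 = 6, slack = 0, bound satisfied, MDS.

Singleton bound: d ≤ n − k + 1.
Here n = 7, k = 2, so n − k + 1 = 6.
Given d = 6, check d ≤ 6: YES.
Slack = (n − k + 1) − d = 0.
The code is MDS (slack = 0).
Description: the claimed parameters are [7, 2, 6]_7; such a code would be MDS (meets Singleton bound).


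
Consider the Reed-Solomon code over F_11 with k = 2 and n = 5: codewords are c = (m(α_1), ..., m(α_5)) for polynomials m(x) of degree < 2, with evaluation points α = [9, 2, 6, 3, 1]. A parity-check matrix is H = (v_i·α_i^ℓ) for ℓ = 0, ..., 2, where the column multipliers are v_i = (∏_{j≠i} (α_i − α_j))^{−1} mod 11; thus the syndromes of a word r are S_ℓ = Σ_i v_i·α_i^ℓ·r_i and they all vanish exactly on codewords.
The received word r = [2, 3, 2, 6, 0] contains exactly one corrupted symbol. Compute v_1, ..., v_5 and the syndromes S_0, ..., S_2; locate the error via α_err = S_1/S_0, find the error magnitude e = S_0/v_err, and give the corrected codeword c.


S = (6, 3, 7), error at position 3, error magnitude e = 9, c = [2, 3, 4, 6, 0].

Step 1: column multipliers v_i = (∏_{j≠i}(α_i − α_j))^{−1} mod 11.
  i = 1 (α = 9): (9−2)(9−6)(9−3)(9−1) = 7·3·6·8 = 1008 ≡ 7, so v_1 = 7^{−1} = 8 (mod 11).
  i = 2 (α = 2): (2−9)(2−6)(2−3)(2−1) = (−7)·(−4)·(−1)·1 = −28 ≡ 5, so v_2 = 5^{−1} = 9 (mod 11).
  i = 3 (α = 6): (6−9)(6−2)(6−3)(6−1) = (−3)·4·3·5 = −180 ≡ 7, so v_3 = 7^{−1} = 8 (mod 11).
  i = 4 (α = 3): (3−9)(3−2)(3−6)(3−1) = (−6)·1·(−3)·2 = 36 ≡ 3, so v_4 = 3^{−1} = 4 (mod 11).
  i = 5 (α = 1): (1−9)(1−2)(1−6)(1−3) = (−8)·(−1)·(−5)·(−2) = 80 ≡ 3, so v_5 = 3^{−1} = 4 (mod 11).
  v = [8, 9, 8, 4, 4].
Step 2: syndromes of r = [2, 3, 2, 6, 0] (all sums mod 11).
  S_0 = Σ v_i r_i = 8·2 + 9·3 + 8·2 + 4·6 + 4·0 = 83 ≡ 6.
  S_1 = Σ v_i α_i r_i = 8·9·2 + 9·2·3 + 8·6·2 + 4·3·6 + 4·1·0 = 366 ≡ 3.
  α_i^2 mod 11 = [4, 4, 3, 9, 1].
  S_2 = Σ v_i α_i^2 r_i = 8·4·2 + 9·4·3 + 8·3·2 + 4·9·6 + 4·1·0 = 436 ≡ 7.
  S = (6, 3, 7) ≠ 0, so r is not a codeword (an error is present).
Step 3: locate the error. For a single error e at position i, S_ℓ = v_i·e·α_i^ℓ, so α_err = S_1/S_0.
  S_0^{−1} = 6^{−1} = 2 (mod 11), so α_err = 3·2 = 6 ≡ 6 = α_3. Error position i = 3.
  Consistency check: S_2/S_1 = 7·4 = 28 ≡ 6 = α_err ✓ (single-error assumption holds).
Step 4: error magnitude e = S_0/v_3 = S_0·∏_{j≠3}(α_3 − α_j) = 6·7 = 42 ≡ 9 (mod 11).
Step 5: correct position 3: c_3 = r_3 − e = 2 − 9 ≡ 4 (mod 11). Hence c = [2, 3, 4, 6, 0].
  Check: interpolating c through the α_i gives m(x) = 8 + 3·x (degree < 2) with m(α_i) = c_i for every i, so c is indeed a codeword.


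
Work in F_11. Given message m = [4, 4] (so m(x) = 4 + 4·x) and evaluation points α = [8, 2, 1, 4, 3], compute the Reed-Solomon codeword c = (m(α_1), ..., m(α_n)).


c = [3, 1, 8, 9, 5]

Message polynomial: m(x) = 4 + 4·x (mod 11).
For each evaluation point α_i, compute m(α_i) mod 11:
  α_1 = 8: Horner steps 4 → 3, so m(8) = 3.
  α_2 = 2: Horner steps 4 → 1, so m(2) = 1.
  α_3 = 1: Horner steps 4 → 8, so m(1) = 8.
  α_4 = 4: Horner steps 4 → 9, so m(4) = 9.
  α_5 = 3: Horner steps 4 → 5, so m(3) = 5.
Codeword c = [3, 1, 8, 9, 5] ∈ F_11^5.


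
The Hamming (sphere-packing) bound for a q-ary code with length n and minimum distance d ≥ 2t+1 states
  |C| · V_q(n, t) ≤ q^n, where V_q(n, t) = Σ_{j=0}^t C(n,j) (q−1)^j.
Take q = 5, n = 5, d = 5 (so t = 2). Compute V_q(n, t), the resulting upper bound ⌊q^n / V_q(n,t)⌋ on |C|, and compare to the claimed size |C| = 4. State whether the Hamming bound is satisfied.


V_q(n, t) = 181, q^n = 3125, Hamming bound = 17, |C| = 4 ≤ bound (satisfied).

Step 1: Compute V_q(n, t) = Σ_{j=0}^2 C(n, j) (q−1)^j.
  j = 0: C(5,0)·(4)^0 = 1·1 = 1.
  j = 1: C(5,1)·(4)^1 = 5·4 = 20.
  j = 2: C(5,2)·(4)^2 = 10·16 = 160.
  V_q(n, t) = 1 + 20 + 160 = 181.
Step 2: q^n = 5^5 = 3125.
Step 3: Hamming bound ⌊q^n / V_q(n,t)⌋ = ⌊3125/181⌋ = 17.
Step 4: Compare |C| = 4 to 17: satisfied.
The claimed |C| lies below the Hamming bound.


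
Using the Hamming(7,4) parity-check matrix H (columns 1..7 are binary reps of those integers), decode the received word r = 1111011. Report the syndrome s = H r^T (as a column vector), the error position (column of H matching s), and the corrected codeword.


s = (1, 0, 1)^T, error position = 5, corrected codeword c = 1111111

Compute s = H r^T mod 2 one row at a time:
  s_1 = 1 + 0 + 1 + 1 = 3 ≡ 1 (mod 2).
  s_2 = 1 + 1 + 1 + 1 = 4 ≡ 0 (mod 2).
  s_3 = 1 + 1 + 0 + 1 = 3 ≡ 1 (mod 2).
s = (1, 0, 1)^T — this equals column 5 of H (binary 101), so error is at position 5.
Correct: flip bit 5 of r = 1111011 to get c = 1111111.


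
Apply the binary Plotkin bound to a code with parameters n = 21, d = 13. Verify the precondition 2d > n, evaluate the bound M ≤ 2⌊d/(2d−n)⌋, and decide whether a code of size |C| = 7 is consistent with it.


Plotkin bound M ≤ 4; given |C| = 7 > bound (violated).

Check applicability: 2d = 26, n = 21.
2d − n = 5 > 0, so Plotkin applies.
Compute d/(2d−n) = 13/5 ≈ 2.6000.
⌊d/(2d−n)⌋ = 2.
Plotkin bound: M ≤ 2·2 = 4.
Given |C| = 7, check: VIOLATED.
This |C| is above the Plotkin bound, so no binary code with n = 21, d = 13 and 7 codewords exists.


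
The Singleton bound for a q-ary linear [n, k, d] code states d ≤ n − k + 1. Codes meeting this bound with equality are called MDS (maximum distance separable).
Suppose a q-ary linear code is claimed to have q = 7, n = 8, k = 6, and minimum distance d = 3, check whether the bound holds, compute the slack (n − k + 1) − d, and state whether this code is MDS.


Singleton RHS = n − k + 1 = 3, slack = 0, bound satisfied, MDS.

Singleton bound: d ≤ n − k + 1.
Here n = 8, k = 6, so n − k + 1 = 3.
Given d = 3, check d ≤ 3: YES.
Slack = (n − k + 1) − d = 0.
The code is MDS (slack = 0).
Description: the claimed parameters are [8, 6, 3]_7; such a code would be MDS (meets Singleton bound).


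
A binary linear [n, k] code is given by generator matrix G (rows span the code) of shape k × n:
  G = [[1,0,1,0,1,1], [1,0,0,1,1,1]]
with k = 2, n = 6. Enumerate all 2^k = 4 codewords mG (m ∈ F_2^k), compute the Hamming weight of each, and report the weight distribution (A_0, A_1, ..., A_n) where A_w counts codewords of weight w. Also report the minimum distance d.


Weight distribution: A_0 = 1, A_2 = 1, A_4 = 2. Minimum distance d = 2.

Enumerate all 2^2 = 4 messages m ∈ F_2^2.
For each, compute codeword c = mG in F_2^6, then tally its weight.
  m = 00 → c = 000000, weight = 0.
  m = 10 → c = 101011, weight = 4.
  m = 01 → c = 100111, weight = 4.
  m = 11 → c = 001100, weight = 2.
Tally weights:
  weight 0: 1 codewords.
  weight 2: 1 codewords.
  weight 4: 2 codewords.
Minimum distance d = smallest w > 0 with A_w > 0 = 2.
Sanity: Σ A_w = 4 = 2^2 = 4 ✓.


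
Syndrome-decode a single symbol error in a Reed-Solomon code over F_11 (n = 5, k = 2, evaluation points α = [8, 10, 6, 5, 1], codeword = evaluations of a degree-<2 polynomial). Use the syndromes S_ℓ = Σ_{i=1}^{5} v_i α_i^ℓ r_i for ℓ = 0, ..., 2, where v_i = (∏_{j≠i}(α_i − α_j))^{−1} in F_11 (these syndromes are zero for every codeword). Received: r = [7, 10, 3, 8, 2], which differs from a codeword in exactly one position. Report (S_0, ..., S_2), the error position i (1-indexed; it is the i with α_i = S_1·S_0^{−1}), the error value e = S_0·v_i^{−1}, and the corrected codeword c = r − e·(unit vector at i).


S = (3, 7, 9), error at position 3, error magnitude e = 10, c = [7, 10, 4, 8, 2].

Step 1: column multipliers v_i = (∏_{j≠i}(α_i − α_j))^{−1} mod 11.
  i = 1 (α = 8): (8−10)(8−6)(8−5)(8−1) = (−2)·2·3·7 = −84 ≡ 4, so v_1 = 4^{−1} = 3 (mod 11).
  i = 2 (α = 10): (10−8)(10−6)(10−5)(10−1) = 2·4·5·9 = 360 ≡ 8, so v_2 = 8^{−1} = 7 (mod 11).
  i = 3 (α = 6): (6−8)(6−10)(6−5)(6−1) = (−2)·(−4)·1·5 = 40 ≡ 7, so v_3 = 7^{−1} = 8 (mod 11).
  i = 4 (α = 5): (5−8)(5−10)(5−6)(5−1) = (−3)·(−5)·(−1)·4 = −60 ≡ 6, so v_4 = 6^{−1} = 2 (mod 11).
  i = 5 (α = 1): (1−8)(1−10)(1−6)(1−5) = (−7)·(−9)·(−5)·(−4) = 1260 ≡ 6, so v_5 = 6^{−1} = 2 (mod 11).
  v = [3, 7, 8, 2, 2].
Step 2: syndromes of r = [7, 10, 3, 8, 2] (all sums mod 11).
  S_0 = Σ v_i r_i = 3·7 + 7·10 + 8·3 + 2·8 + 2·2 = 135 ≡ 3.
  S_1 = Σ v_i α_i r_i = 3·8·7 + 7·10·10 + 8·6·3 + 2·5·8 + 2·1·2 = 1096 ≡ 7.
  α_i^2 mod 11 = [9, 1, 3, 3, 1].
  S_2 = Σ v_i α_i^2 r_i = 3·9·7 + 7·1·10 + 8·3·3 + 2·3·8 + 2·1·2 = 383 ≡ 9.
  S = (3, 7, 9) ≠ 0, so r is not a codeword (an error is present).
Step 3: locate the error. For a single error e at position i, S_ℓ = v_i·e·α_i^ℓ, so α_err = S_1/S_0.
  S_0^{−1} = 3^{−1} = 4 (mod 11), so α_err = 7·4 = 28 ≡ 6 = α_3. Error position i = 3.
  Consistency check: S_2/S_1 = 9·8 = 72 ≡ 6 = α_err ✓ (single-error assumption holds).
Step 4: error magnitude e = S_0/v_3 = S_0·∏_{j≠3}(α_3 − α_j) = 3·7 = 21 ≡ 10 (mod 11).
Step 5: correct position 3: c_3 = r_3 − e = 3 − 10 ≡ 4 (mod 11). Hence c = [7, 10, 4, 8, 2].
  Check: interpolating c through the α_i gives m(x) = 6 + 7·x (degree < 2) with m(α_i) = c_i for every i, so c is indeed a codeword.


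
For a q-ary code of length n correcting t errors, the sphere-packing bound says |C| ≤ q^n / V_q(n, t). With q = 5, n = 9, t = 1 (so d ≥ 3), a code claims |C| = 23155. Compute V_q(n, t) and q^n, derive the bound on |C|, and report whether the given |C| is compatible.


V_q(n, t) = 37, q^n = 1953125, Hamming bound = 52787, |C| = 23155 ≤ bound (satisfied).

Step 1: Compute V_q(n, t) = Σ_{j=0}^1 C(n, j) (q−1)^j.
  j = 0: C(9,0)·(4)^0 = 1·1 = 1.
  j = 1: C(9,1)·(4)^1 = 9·4 = 36.
  V_q(n, t) = 1 + 36 = 37.
Step 2: q^n = 5^9 = 1953125.
Step 3: Hamming bound ⌊q^n / V_q(n,t)⌋ = ⌊1953125/37⌋ = 52787.
Step 4: Compare |C| = 23155 to 52787: satisfied.
The claimed |C| lies below the Hamming bound.


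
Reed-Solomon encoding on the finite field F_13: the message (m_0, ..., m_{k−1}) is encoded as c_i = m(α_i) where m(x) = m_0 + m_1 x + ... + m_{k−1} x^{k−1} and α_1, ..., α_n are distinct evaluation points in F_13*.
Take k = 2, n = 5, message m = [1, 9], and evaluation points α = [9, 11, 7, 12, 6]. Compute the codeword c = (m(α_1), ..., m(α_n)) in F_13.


c = [4, 9, 12, 5, 3]

Message polynomial: m(x) = 1 + 9·x (mod 13).
For each evaluation point α_i, compute m(α_i) mod 13:
  α_1 = 9: Horner steps 9 → 4, so m(9) = 4.
  α_2 = 11: Horner steps 9 → 9, so m(11) = 9.
  α_3 = 7: Horner steps 9 → 12, so m(7) = 12.
  α_4 = 12: Horner steps 9 → 5, so m(12) = 5.
  α_5 = 6: Horner steps 9 → 3, so m(6) = 3.
Codeword c = [4, 9, 12, 5, 3] ∈ F_13^5.


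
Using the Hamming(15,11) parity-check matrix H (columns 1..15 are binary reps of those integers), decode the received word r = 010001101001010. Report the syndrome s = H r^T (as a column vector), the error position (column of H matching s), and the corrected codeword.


s = (1, 0, 0, 0)^T, error position = 8, corrected codeword c = 010001111001010

Compute s = H r^T mod 2 one row at a time:
  s_1 = 0 + 1 + 0 + 0 + 1 + 0 + 1 + 0 = 3 ≡ 1 (mod 2).
  s_2 = 0 + 0 + 1 + 1 + 1 + 0 + 1 + 0 = 4 ≡ 0 (mod 2).
  s_3 = 1 + 0 + 1 + 1 + 0 + 0 + 1 + 0 = 4 ≡ 0 (mod 2).
  s_4 = 0 + 0 + 0 + 1 + 1 + 0 + 0 + 0 = 2 ≡ 0 (mod 2).
s = (1, 0, 0, 0)^T — this equals column 8 of H (binary 1000), so error is at position 8.
Correct: flip bit 8 of r = 010001101001010 to get c = 010001111001010.


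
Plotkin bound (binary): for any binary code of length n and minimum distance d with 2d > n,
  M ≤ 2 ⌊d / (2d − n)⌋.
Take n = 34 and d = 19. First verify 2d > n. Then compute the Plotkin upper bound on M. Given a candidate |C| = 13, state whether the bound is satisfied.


Plotkin bound M ≤ 8; given |C| = 13 > bound (violated).

Check applicability: 2d = 38, n = 34.
2d − n = 4 > 0, so Plotkin applies.
Compute d/(2d−n) = 19/4 ≈ 4.7500.
⌊d/(2d−n)⌋ = 4.
Plotkin bound: M ≤ 2·4 = 8.
Given |C| = 13, check: VIOLATED.
This |C| is above the Plotkin bound, so no binary code with n = 34, d = 19 and 13 codewords exists.


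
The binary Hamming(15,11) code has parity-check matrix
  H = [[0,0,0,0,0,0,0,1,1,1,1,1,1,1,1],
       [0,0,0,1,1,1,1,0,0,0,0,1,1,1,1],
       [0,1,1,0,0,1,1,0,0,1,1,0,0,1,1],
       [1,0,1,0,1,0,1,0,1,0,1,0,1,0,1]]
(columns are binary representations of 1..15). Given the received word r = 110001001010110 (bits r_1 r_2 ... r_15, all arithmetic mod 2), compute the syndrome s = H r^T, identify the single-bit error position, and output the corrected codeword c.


s = (0, 1, 0, 0)^T, error position = 4, corrected codeword c = 110101001010110

Compute s = H r^T mod 2 one row at a time:
  s_1 = 0 + 1 + 0 + 1 + 0 + 1 + 1 + 0 = 4 ≡ 0 (mod 2).
  s_2 = 0 + 0 + 1 + 0 + 0 + 1 + 1 + 0 = 3 ≡ 1 (mod 2).
  s_3 = 1 + 0 + 1 + 0 + 0 + 1 + 1 + 0 = 4 ≡ 0 (mod 2).
  s_4 = 1 + 0 + 0 + 0 + 1 + 1 + 1 + 0 = 4 ≡ 0 (mod 2).
s = (0, 1, 0, 0)^T — this equals column 4 of H (binary 0100), so error is at position 4.
Correct: flip bit 4 of r = 110001001010110 to get c = 110101001010110.


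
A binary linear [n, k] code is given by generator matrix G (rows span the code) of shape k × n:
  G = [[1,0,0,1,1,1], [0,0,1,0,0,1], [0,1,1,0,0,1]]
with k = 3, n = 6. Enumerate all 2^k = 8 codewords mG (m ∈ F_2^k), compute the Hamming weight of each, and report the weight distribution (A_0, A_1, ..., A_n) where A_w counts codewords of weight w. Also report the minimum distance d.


Weight distribution: A_0 = 1, A_1 = 1, A_2 = 1, A_3 = 1, A_4 = 2, A_5 = 2. Minimum distance d = 1.

Enumerate all 2^3 = 8 messages m ∈ F_2^3.
For each, compute codeword c = mG in F_2^6, then tally its weight.
  m = 000 → c = 000000, weight = 0.
  m = 100 → c = 100111, weight = 4.
  m = 010 → c = 001001, weight = 2.
  m = 110 → c = 101110, weight = 4.
  m = 001 → c = 011001, weight = 3.
  m = 101 → c = 111110, weight = 5.
  m = 011 → c = 010000, weight = 1.
  m = 111 → c = 110111, weight = 5.
Tally weights:
  weight 0: 1 codewords.
  weight 1: 1 codewords.
  weight 2: 1 codewords.
  weight 3: 1 codewords.
  weight 4: 2 codewords.
  weight 5: 2 codewords.
Minimum distance d = smallest w > 0 with A_w > 0 = 1.
Sanity: Σ A_w = 8 = 2^3 = 8 ✓.


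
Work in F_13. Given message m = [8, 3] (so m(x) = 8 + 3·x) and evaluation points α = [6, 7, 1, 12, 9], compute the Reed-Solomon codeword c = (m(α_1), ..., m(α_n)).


c = [0, 3, 11, 5, 9]

Message polynomial: m(x) = 8 + 3·x (mod 13).
For each evaluation point α_i, compute m(α_i) mod 13:
  α_1 = 6: Horner steps 3 → 0, so m(6) = 0.
  α_2 = 7: Horner steps 3 → 3, so m(7) = 3.
  α_3 = 1: Horner steps 3 → 11, so m(1) = 11.
  α_4 = 12: Horner steps 3 → 5, so m(12) = 5.
  α_5 = 9: Horner steps 3 → 9, so m(9) = 9.
Codeword c = [0, 3, 11, 5, 9] ∈ F_13^5.


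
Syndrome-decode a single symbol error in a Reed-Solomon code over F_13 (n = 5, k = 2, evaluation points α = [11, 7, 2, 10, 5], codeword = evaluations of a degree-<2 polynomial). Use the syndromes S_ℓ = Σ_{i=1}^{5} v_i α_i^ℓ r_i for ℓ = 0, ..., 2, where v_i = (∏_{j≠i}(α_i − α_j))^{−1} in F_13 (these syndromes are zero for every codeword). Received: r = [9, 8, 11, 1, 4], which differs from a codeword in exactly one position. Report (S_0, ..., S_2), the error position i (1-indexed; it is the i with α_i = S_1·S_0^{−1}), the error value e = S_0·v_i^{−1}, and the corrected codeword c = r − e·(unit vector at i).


S = (4, 5, 3), error at position 1, error magnitude e = 6, c = [3, 8, 11, 1, 4].

Step 1: column multipliers v_i = (∏_{j≠i}(α_i − α_j))^{−1} mod 13.
  i = 1 (α = 11): (11−7)(11−2)(11−10)(11−5) = 4·9·1·6 = 216 ≡ 8, so v_1 = 8^{−1} = 5 (mod 13).
  i = 2 (α = 7): (7−11)(7−2)(7−10)(7−5) = (−4)·5·(−3)·2 = 120 ≡ 3, so v_2 = 3^{−1} = 9 (mod 13).
  i = 3 (α = 2): (2−11)(2−7)(2−10)(2−5) = (−9)·(−5)·(−8)·(−3) = 1080 ≡ 1, so v_3 = 1^{−1} = 1 (mod 13).
  i = 4 (α = 10): (10−11)(10−7)(10−2)(10−5) = (−1)·3·8·5 = −120 ≡ 10, so v_4 = 10^{−1} = 4 (mod 13).
  i = 5 (α = 5): (5−11)(5−7)(5−2)(5−10) = (−6)·(−2)·3·(−5) = −180 ≡ 2, so v_5 = 2^{−1} = 7 (mod 13).
  v = [5, 9, 1, 4, 7].
Step 2: syndromes of r = [9, 8, 11, 1, 4] (all sums mod 13).
  S_0 = Σ v_i r_i = 5·9 + 9·8 + 1·11 + 4·1 + 7·4 = 160 ≡ 4.
  S_1 = Σ v_i α_i r_i = 5·11·9 + 9·7·8 + 1·2·11 + 4·10·1 + 7·5·4 = 1201 ≡ 5.
  α_i^2 mod 13 = [4, 10, 4, 9, 12].
  S_2 = Σ v_i α_i^2 r_i = 5·4·9 + 9·10·8 + 1·4·11 + 4·9·1 + 7·12·4 = 1316 ≡ 3.
  S = (4, 5, 3) ≠ 0, so r is not a codeword (an error is present).
Step 3: locate the error. For a single error e at position i, S_ℓ = v_i·e·α_i^ℓ, so α_err = S_1/S_0.
  S_0^{−1} = 4^{−1} = 10 (mod 13), so α_err = 5·10 = 50 ≡ 11 = α_1. Error position i = 1.
  Consistency check: S_2/S_1 = 3·8 = 24 ≡ 11 = α_err ✓ (single-error assumption holds).
Step 4: error magnitude e = S_0/v_1 = S_0·∏_{j≠1}(α_1 − α_j) = 4·8 = 32 ≡ 6 (mod 13).
Step 5: correct position 1: c_1 = r_1 − e = 9 − 6 ≡ 3 (mod 13). Hence c = [3, 8, 11, 1, 4].
  Check: interpolating c through the α_i gives m(x) = 7 + 2·x (degree < 2) with m(α_i) = c_i for every i, so c is indeed a codeword.


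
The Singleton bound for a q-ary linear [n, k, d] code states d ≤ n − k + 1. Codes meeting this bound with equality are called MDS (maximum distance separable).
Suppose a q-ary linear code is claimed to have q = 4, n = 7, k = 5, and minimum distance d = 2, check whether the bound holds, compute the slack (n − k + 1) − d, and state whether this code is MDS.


Singleton RHS = n − k + 1 = 3, slack = 1, bound satisfied, not MDS.

Singleton bound: d ≤ n − k + 1.
Here n = 7, k = 5, so n − k + 1 = 3.
Given d = 2, check d ≤ 3: YES.
Slack = (n − k + 1) − d = 1.
The code is NOT MDS (slack = 1 > 0).
Description: the claimed parameters are [7, 5, 2]_4; such a code would be non-MDS.
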